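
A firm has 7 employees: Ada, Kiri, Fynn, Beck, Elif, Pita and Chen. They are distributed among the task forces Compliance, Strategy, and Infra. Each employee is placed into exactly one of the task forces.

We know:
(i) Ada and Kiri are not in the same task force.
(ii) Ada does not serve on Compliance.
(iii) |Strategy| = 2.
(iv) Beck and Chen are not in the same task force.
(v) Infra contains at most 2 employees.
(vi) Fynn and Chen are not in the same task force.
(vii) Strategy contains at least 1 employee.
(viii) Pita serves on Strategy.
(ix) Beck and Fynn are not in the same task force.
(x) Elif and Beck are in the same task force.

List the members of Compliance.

Compliance = {Beck, Elif, Kiri}

From (ii): Ada ∉ Compliance.
From (viii): Pita ∈ Strategy.
Suppose Kiri ∉ Compliance: no assignment then satisfies all the clues, so Kiri ∈ Compliance.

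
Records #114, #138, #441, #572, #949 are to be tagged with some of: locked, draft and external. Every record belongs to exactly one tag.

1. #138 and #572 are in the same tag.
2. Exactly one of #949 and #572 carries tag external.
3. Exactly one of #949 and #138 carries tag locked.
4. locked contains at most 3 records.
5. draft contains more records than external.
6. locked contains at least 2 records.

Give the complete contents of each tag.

locked = {#138, #572}; draft = {#114, #441}; external = {#949}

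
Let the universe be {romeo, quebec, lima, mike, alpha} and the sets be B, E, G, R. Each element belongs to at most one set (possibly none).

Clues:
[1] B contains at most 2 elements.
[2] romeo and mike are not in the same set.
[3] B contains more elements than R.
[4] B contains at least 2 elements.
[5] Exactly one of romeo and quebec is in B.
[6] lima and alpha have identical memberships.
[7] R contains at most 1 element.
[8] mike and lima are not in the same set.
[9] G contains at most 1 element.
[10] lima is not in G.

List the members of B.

From (10): lima ∉ G.
(6): alpha matches lima: alpha ∉ G.
Suppose romeo ∈ B: no assignment then satisfies all the clues, so romeo ∉ B.

B = {mike, quebec}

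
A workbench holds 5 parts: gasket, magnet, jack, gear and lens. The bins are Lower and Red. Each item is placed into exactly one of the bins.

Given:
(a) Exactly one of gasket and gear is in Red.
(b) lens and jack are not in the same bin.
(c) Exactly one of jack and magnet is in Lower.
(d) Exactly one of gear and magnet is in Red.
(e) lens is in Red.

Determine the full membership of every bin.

From (e): lens ∈ Red.
(b): jack ∉ Red.
Only one bin left: jack ∈ Lower.
(c) (exactly one): magnet ∉ Lower.
Only one bin left: magnet ∈ Red.
(d) (exactly one): gear ∉ Red.
Only one bin left: gear ∈ Lower.
(a) (exactly one): gasket ∈ Red.

Lower = {gear, jack}; Red = {gasket, lens, magnet}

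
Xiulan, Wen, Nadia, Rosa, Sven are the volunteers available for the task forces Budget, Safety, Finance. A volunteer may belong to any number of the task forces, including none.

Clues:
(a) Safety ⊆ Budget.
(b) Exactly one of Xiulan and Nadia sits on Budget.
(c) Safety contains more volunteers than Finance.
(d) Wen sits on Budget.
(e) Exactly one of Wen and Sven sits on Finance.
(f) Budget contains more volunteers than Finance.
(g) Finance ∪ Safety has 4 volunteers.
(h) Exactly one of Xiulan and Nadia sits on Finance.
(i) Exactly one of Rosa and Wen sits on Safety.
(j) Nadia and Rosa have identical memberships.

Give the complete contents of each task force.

From (d): Wen ∈ Budget.
Suppose Xiulan ∈ Budget: no assignment then satisfies all the clues, so Xiulan ∉ Budget.

Budget = {Nadia, Rosa, Sven, Wen}; Safety = {Nadia, Rosa, Sven}; Finance = {Sven, Xiulan}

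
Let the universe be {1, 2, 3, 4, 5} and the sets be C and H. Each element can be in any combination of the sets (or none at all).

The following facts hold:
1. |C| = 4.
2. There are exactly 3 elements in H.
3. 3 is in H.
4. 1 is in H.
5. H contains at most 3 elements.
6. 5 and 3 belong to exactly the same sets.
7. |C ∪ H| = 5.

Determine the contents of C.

C = {2, 3, 4, 5}

From (3): 3 ∈ H.
From (4): 1 ∈ H.
(6): 5 matches 3: 5 ∈ H.
(2): H already has 3, so the rest are out.
Suppose 1 ∈ C: no assignment then satisfies all the clues, so 1 ∉ C.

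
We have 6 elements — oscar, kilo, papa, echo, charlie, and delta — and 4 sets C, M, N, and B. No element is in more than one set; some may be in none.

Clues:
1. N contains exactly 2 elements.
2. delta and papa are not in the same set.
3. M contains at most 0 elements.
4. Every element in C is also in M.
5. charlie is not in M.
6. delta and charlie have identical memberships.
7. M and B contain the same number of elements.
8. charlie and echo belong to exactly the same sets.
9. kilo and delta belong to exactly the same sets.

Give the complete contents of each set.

C = {}; M = {}; N = {oscar, papa}; B = {}

From (5): charlie ∉ M.
(3): M already has 0, so the rest are out.
(4) contrapositive: oscar ∉ C.
(4) contrapositive: kilo ∉ C.
(4) contrapositive: papa ∉ C.
(4) contrapositive: echo ∉ C.
(4) contrapositive: charlie ∉ C.
(4) contrapositive: delta ∉ C.
Suppose oscar ∉ N: no assignment then satisfies all the clues, so oscar ∈ N.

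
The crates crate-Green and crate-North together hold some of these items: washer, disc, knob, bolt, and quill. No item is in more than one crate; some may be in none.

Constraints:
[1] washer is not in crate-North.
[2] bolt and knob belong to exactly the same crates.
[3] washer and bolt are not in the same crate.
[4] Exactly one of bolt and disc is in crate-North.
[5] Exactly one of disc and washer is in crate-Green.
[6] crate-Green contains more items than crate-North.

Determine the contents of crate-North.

crate-North = {disc}

From (1): washer ∉ crate-North.
Suppose disc ∉ crate-North: no assignment then satisfies all the clues, so disc ∈ crate-North.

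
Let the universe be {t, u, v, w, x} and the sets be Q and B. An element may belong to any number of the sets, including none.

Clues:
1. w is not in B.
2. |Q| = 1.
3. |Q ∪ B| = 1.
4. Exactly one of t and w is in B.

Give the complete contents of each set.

Q = {t}; B = {t}

From (1): w ∉ B.
(4) (exactly one): t ∈ B.
Suppose t ∉ Q: no assignment then satisfies all the clues, so t ∈ Q.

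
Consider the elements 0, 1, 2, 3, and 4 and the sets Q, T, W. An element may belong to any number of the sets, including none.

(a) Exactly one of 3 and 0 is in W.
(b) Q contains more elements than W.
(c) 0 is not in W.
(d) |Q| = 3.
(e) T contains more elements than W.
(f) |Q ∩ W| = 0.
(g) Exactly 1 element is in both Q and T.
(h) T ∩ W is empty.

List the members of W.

W = {3}

From (c): 0 ∉ W.
(a) (exactly one): 3 ∈ W.
(h) (disjoint): 3 ∉ T.
Suppose 1 ∈ W: no assignment then satisfies all the clues, so 1 ∉ W.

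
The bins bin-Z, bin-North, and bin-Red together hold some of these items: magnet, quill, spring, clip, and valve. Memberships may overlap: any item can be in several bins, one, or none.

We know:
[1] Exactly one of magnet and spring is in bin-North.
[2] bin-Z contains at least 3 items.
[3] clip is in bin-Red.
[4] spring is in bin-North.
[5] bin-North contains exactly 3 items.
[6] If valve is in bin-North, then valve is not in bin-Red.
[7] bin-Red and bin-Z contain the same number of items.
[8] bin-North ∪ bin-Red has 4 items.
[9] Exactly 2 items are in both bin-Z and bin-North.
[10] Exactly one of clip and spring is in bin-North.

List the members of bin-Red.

bin-Red = {clip, quill, spring}

From (3): clip ∈ bin-Red.
From (4): spring ∈ bin-North.
(1) (exactly one): magnet ∉ bin-North.
(10) (exactly one): clip ∉ bin-North.
(5): only 3 candidates remain for bin-North, so all are in.
(6): valve ∉ bin-Red.
Suppose magnet ∈ bin-Red: no assignment then satisfies all the clues, so magnet ∉ bin-Red.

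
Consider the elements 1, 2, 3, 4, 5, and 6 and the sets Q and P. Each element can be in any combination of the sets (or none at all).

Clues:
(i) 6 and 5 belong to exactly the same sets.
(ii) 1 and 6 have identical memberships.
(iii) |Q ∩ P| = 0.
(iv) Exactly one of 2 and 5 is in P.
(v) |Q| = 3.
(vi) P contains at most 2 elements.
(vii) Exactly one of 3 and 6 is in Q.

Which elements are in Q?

Q = {1, 5, 6}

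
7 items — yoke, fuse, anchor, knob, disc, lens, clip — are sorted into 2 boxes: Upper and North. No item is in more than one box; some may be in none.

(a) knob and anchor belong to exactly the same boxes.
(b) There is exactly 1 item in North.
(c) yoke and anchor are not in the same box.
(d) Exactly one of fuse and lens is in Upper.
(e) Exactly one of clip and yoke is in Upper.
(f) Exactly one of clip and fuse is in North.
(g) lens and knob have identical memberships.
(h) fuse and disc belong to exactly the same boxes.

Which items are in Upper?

Upper = {disc, fuse, yoke}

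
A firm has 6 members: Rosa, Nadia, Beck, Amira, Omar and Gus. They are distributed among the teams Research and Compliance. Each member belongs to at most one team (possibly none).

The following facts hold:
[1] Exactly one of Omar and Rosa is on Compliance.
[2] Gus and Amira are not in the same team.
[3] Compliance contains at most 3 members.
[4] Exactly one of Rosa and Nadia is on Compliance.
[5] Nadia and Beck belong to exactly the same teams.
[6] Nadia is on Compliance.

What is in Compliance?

From (6): Nadia ∈ Compliance.
(4) (exactly one): Rosa ∉ Compliance.
(5): Beck matches Nadia: Beck ∉ Research.
(5): Beck matches Nadia: Beck ∈ Compliance.
(1) (exactly one): Omar ∈ Compliance.
(3): Compliance already has 3, so the rest are out.

Compliance = {Beck, Nadia, Omar}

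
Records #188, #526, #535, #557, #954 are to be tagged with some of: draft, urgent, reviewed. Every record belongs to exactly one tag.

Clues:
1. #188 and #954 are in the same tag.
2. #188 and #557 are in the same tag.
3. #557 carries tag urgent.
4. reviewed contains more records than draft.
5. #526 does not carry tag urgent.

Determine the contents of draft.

draft = {}

From (3): #557 ∈ urgent.
From (5): #526 ∉ urgent.
(2): #188 matches #557: #188 ∉ draft.
(2): #188 matches #557: #188 ∈ urgent.
(1): #954 matches #188: #954 ∉ draft.
(1): #954 matches #188: #954 ∈ urgent.
Suppose #526 ∈ draft: no assignment then satisfies all the clues, so #526 ∉ draft.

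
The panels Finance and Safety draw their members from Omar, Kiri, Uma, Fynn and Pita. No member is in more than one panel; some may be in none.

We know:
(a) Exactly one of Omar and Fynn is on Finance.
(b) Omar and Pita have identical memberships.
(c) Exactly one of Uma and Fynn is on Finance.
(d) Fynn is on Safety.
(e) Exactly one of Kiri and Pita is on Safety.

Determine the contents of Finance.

Finance = {Omar, Pita, Uma}

From (d): Fynn ∈ Safety.
(a) (exactly one): Omar ∈ Finance.
(b): Pita matches Omar: Pita ∈ Finance.
(c) (exactly one): Uma ∈ Finance.
(e) (exactly one): Kiri ∈ Safety.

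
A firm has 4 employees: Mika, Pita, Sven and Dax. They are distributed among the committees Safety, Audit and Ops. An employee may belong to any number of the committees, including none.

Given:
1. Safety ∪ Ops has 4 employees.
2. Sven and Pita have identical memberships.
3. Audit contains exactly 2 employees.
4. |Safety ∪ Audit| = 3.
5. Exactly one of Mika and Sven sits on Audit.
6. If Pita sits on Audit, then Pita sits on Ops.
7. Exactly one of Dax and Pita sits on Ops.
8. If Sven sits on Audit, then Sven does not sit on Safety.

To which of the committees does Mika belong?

Mika: Ops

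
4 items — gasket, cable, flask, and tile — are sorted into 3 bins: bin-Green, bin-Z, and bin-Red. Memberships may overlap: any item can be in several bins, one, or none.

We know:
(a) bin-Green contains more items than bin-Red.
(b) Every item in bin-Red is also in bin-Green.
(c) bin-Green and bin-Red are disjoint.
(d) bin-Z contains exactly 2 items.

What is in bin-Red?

bin-Red = {}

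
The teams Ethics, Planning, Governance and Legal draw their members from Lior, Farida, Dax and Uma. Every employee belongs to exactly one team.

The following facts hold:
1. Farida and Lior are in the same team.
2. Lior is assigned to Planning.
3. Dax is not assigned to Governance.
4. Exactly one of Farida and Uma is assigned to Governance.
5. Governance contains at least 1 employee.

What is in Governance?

From (2): Lior ∈ Planning.
From (3): Dax ∉ Governance.
(1): Farida matches Lior: Farida ∉ Ethics.
(1): Farida matches Lior: Farida ∈ Planning.
(4) (exactly one): Uma ∈ Governance.

Governance = {Uma}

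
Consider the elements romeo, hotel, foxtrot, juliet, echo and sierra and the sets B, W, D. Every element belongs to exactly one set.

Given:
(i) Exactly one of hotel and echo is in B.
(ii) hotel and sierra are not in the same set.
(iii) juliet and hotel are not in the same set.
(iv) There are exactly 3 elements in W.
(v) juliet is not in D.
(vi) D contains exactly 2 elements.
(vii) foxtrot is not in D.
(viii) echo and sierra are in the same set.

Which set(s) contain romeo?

romeo: W

From (v): juliet ∉ D.
From (vii): foxtrot ∉ D.
Suppose romeo ∈ B: no assignment then satisfies all the clues, so romeo ∉ B.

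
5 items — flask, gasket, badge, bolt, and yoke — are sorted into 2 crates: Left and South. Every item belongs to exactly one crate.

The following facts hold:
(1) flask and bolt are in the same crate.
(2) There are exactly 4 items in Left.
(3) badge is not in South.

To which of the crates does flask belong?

flask: Left

From (3): badge ∉ South.
Only one crate left: badge ∈ Left.
Suppose flask ∉ Left: no assignment then satisfies all the clues, so flask ∈ Left.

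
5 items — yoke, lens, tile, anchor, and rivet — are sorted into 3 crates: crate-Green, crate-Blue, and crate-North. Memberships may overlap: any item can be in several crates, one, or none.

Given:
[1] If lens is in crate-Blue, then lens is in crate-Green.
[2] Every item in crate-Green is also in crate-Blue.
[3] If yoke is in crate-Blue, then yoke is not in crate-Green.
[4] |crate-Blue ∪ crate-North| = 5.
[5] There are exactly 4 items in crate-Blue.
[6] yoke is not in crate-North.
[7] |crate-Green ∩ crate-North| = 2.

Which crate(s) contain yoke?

From (6): yoke ∉ crate-North.
Suppose yoke ∈ crate-Green: no assignment then satisfies all the clues, so yoke ∉ crate-Green.

yoke: crate-Blue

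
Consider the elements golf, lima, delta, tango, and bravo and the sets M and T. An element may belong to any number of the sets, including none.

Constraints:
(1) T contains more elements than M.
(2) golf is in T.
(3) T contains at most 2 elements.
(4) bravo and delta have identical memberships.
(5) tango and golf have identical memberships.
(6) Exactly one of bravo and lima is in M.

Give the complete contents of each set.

M = {lima}; T = {golf, tango}

From (2): golf ∈ T.
(5): tango matches golf: tango ∈ T.
(3): T already has 2, so the rest are out.
Suppose golf ∈ M: no assignment then satisfies all the clues, so golf ∉ M.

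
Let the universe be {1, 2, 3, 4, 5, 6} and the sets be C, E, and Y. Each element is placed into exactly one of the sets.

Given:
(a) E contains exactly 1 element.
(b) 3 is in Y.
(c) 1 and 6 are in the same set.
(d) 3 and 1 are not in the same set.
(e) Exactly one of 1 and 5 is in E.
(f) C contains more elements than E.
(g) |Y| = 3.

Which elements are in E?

E = {5}

From (b): 3 ∈ Y.
(d): 1 ∉ Y.
(c): 6 matches 1: 6 ∉ Y.
Suppose 1 ∈ E: no assignment then satisfies all the clues, so 1 ∉ E.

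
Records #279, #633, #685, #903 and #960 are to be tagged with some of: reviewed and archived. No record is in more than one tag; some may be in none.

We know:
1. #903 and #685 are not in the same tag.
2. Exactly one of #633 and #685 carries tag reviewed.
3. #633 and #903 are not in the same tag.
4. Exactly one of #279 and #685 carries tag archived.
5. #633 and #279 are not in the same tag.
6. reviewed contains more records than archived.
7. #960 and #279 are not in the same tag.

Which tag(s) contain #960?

#960: reviewed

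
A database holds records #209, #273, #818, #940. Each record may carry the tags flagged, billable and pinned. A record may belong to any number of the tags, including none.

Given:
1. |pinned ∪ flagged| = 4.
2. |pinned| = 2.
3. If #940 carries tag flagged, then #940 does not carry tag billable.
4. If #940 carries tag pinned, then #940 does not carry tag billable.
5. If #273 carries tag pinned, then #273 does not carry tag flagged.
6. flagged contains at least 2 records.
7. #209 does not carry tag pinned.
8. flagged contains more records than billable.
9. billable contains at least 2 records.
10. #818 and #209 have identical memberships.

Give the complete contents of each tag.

flagged = {#209, #818, #940}; billable = {#209, #818}; pinned = {#273, #940}

From (7): #209 ∉ pinned.
(10): #818 matches #209: #818 ∉ pinned.
(2): only 2 candidates remain for pinned, so all are in.
(4): #940 ∉ billable.
(5): #273 ∉ flagged.
Suppose #209 ∉ flagged: no assignment then satisfies all the clues, so #209 ∈ flagged.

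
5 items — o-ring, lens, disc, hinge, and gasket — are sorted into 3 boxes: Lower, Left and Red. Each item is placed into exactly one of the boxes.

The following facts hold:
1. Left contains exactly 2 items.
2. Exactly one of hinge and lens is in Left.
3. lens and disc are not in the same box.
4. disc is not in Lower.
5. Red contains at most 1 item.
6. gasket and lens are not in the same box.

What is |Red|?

1

From (4): disc ∉ Lower.
Suppose o-ring ∈ Red: no assignment then satisfies all the clues, so o-ring ∉ Red.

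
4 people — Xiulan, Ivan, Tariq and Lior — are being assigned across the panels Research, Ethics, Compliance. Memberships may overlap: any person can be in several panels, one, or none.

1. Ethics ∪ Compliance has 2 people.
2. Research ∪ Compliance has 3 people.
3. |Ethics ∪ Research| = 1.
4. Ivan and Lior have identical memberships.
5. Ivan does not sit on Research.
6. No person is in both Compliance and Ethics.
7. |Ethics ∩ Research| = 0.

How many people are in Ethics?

0

From (5): Ivan ∉ Research.
(4): Lior matches Ivan: Lior ∉ Research.
Suppose Xiulan ∈ Ethics: no assignment then satisfies all the clues, so Xiulan ∉ Ethics.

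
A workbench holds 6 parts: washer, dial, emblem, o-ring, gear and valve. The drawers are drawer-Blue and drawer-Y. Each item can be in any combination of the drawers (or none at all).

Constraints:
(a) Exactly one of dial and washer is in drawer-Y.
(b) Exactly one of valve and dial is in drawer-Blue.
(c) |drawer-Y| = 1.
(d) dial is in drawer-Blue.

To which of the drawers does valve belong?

valve: none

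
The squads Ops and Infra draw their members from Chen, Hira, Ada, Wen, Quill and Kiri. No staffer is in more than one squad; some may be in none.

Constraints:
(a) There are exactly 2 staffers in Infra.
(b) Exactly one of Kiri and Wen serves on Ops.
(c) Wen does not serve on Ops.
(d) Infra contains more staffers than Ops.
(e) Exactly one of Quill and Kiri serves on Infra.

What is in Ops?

Ops = {Kiri}

From (c): Wen ∉ Ops.
(b) (exactly one): Kiri ∈ Ops.
(e) (exactly one): Quill ∈ Infra.
Suppose Chen ∈ Ops: no assignment then satisfies all the clues, so Chen ∉ Ops.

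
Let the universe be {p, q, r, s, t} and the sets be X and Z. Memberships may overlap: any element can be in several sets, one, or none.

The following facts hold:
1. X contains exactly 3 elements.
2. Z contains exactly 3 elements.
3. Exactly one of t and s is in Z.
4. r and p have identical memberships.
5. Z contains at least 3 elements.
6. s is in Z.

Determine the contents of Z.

Z = {p, r, s}

From (6): s ∈ Z.
(3) (exactly one): t ∉ Z.
Suppose p ∉ Z: no assignment then satisfies all the clues, so p ∈ Z.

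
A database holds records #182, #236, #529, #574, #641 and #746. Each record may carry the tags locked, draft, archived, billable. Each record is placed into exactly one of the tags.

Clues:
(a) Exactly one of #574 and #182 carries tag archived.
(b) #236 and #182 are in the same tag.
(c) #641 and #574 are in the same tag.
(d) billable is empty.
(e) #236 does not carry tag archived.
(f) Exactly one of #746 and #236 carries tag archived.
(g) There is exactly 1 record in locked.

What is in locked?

locked = {#529}

From (e): #236 ∉ archived.
(b): #182 matches #236: #182 ∉ archived.
(d): billable already has 0, so the rest are out.
(f) (exactly one): #746 ∈ archived.
(a) (exactly one): #574 ∈ archived.
(c): #641 matches #574: #641 ∉ locked.
(c): #641 matches #574: #641 ∉ draft.
(c): #641 matches #574: #641 ∈ archived.
Suppose #182 ∈ locked: no assignment then satisfies all the clues, so #182 ∉ locked.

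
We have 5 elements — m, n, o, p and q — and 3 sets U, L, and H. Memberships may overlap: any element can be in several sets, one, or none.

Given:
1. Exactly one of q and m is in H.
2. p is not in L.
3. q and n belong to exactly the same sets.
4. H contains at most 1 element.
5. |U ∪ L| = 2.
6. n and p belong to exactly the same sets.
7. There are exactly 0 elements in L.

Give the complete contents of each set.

From (2): p ∉ L.
(6): n matches p: n ∉ L.
(7): L already has 0, so the rest are out.
Suppose m ∉ U: no assignment then satisfies all the clues, so m ∈ U.

U = {m, o}; L = {}; H = {m}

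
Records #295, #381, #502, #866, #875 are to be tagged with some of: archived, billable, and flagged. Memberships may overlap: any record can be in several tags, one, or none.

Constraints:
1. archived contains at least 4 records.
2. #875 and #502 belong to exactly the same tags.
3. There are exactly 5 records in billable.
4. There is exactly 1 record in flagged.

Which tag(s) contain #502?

#502: archived, billable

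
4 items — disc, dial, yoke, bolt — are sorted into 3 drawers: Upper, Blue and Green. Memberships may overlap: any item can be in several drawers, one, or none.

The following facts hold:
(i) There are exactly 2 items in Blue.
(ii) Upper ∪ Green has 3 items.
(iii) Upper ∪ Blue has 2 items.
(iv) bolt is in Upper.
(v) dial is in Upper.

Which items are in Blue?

Blue = {bolt, dial}

From (iv): bolt ∈ Upper.
From (v): dial ∈ Upper.
Suppose disc ∈ Blue: no assignment then satisfies all the clues, so disc ∉ Blue.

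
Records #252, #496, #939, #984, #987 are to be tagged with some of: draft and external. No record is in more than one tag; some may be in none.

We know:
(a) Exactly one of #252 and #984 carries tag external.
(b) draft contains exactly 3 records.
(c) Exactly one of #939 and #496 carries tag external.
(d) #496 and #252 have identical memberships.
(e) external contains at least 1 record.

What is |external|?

2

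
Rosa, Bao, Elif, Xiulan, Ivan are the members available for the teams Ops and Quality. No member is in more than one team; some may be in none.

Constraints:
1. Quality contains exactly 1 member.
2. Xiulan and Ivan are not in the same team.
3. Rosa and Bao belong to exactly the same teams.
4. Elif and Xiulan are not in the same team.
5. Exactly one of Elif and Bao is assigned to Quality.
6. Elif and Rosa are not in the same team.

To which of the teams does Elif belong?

Elif: Quality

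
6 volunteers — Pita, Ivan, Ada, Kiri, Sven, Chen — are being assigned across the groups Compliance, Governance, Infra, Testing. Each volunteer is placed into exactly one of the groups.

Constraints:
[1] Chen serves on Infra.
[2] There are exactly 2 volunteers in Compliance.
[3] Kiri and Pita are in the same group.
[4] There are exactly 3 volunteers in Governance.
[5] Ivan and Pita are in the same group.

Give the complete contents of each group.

Compliance = {Ada, Sven}; Governance = {Ivan, Kiri, Pita}; Infra = {Chen}; Testing = {}

From (1): Chen ∈ Infra.
Suppose Pita ∈ Compliance: no assignment then satisfies all the clues, so Pita ∉ Compliance.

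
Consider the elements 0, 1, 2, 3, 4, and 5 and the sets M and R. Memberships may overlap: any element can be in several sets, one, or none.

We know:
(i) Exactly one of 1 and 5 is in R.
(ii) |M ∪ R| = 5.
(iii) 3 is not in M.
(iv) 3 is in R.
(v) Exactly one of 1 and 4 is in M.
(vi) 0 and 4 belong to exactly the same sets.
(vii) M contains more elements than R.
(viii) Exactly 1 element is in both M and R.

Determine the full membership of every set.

From (iii): 3 ∉ M.
From (iv): 3 ∈ R.
Suppose 0 ∉ M: no assignment then satisfies all the clues, so 0 ∈ M.

M = {0, 2, 4, 5}; R = {3, 5}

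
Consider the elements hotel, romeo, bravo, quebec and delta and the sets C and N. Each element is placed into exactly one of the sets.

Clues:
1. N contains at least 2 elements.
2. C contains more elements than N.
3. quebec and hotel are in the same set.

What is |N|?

2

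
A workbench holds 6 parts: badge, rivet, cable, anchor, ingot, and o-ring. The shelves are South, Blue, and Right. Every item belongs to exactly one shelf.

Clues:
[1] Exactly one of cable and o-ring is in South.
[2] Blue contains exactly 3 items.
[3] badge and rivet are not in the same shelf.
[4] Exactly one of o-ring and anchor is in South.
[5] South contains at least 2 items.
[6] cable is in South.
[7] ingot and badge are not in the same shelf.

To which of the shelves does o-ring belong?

From (6): cable ∈ South.
(1) (exactly one): o-ring ∉ South.
(4) (exactly one): anchor ∈ South.
Suppose o-ring ∉ Blue: no assignment then satisfies all the clues, so o-ring ∈ Blue.

o-ring: Blue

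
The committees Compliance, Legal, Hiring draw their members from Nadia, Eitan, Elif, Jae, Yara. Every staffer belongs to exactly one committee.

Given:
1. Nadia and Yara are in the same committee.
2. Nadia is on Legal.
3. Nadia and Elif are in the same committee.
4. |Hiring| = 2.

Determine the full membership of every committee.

From (2): Nadia ∈ Legal.
(1): Yara matches Nadia: Yara ∉ Compliance.
(1): Yara matches Nadia: Yara ∈ Legal.
(3): Elif matches Nadia: Elif ∉ Compliance.
(3): Elif matches Nadia: Elif ∈ Legal.
(4): only 2 candidates remain for Hiring, so all are in.

Compliance = {}; Legal = {Elif, Nadia, Yara}; Hiring = {Eitan, Jae}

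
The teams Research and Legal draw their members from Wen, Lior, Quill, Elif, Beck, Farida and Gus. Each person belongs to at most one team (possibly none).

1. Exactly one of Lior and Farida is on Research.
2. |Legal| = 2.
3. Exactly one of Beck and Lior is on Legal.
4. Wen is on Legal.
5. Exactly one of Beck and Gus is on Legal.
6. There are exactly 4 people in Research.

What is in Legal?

Legal = {Beck, Wen}

From (4): Wen ∈ Legal.
Suppose Lior ∈ Legal: no assignment then satisfies all the clues, so Lior ∉ Legal.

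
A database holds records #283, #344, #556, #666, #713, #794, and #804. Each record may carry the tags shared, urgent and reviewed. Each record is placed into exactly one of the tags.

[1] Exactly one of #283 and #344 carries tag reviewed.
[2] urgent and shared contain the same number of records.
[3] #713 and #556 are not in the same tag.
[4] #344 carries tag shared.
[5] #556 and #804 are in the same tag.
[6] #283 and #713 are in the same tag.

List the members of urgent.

urgent = {#556, #804}

From (4): #344 ∈ shared.
(1) (exactly one): #283 ∈ reviewed.
(6): #713 matches #283: #713 ∉ shared.
(6): #713 matches #283: #713 ∉ urgent.
(6): #713 matches #283: #713 ∈ reviewed.
(3): #556 ∉ reviewed.
(5): #804 matches #556: #804 ∉ reviewed.
Suppose #556 ∉ urgent: no assignment then satisfies all the clues, so #556 ∈ urgent.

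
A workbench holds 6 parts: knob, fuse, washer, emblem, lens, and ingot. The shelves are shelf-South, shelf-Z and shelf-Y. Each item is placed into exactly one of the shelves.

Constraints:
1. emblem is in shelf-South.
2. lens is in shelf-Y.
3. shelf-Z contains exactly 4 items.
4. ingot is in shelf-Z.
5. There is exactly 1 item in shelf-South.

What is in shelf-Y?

shelf-Y = {lens}

From (1): emblem ∈ shelf-South.
From (2): lens ∈ shelf-Y.
From (4): ingot ∈ shelf-Z.
(3): only 4 candidates remain for shelf-Z, so all are in.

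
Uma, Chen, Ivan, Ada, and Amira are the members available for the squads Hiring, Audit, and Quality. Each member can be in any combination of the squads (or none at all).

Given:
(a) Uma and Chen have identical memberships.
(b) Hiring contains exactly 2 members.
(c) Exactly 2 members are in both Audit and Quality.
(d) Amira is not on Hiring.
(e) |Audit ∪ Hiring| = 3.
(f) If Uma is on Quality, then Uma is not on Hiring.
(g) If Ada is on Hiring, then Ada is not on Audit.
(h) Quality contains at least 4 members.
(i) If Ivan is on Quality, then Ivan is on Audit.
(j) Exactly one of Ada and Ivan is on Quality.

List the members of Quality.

Quality = {Amira, Chen, Ivan, Uma}

From (d): Amira ∉ Hiring.
Suppose Uma ∉ Quality: no assignment then satisfies all the clues, so Uma ∈ Quality.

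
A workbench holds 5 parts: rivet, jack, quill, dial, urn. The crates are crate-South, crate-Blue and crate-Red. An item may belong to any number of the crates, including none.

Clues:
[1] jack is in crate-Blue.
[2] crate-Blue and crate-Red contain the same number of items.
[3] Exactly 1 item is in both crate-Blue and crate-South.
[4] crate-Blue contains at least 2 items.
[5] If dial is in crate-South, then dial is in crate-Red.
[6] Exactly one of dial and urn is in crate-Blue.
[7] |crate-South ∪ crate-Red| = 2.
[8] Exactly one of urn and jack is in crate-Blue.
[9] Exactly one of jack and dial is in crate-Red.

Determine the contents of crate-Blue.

crate-Blue = {dial, jack}

From (1): jack ∈ crate-Blue.
(8) (exactly one): urn ∉ crate-Blue.
(6) (exactly one): dial ∈ crate-Blue.
Suppose rivet ∈ crate-Blue: no assignment then satisfies all the clues, so rivet ∉ crate-Blue.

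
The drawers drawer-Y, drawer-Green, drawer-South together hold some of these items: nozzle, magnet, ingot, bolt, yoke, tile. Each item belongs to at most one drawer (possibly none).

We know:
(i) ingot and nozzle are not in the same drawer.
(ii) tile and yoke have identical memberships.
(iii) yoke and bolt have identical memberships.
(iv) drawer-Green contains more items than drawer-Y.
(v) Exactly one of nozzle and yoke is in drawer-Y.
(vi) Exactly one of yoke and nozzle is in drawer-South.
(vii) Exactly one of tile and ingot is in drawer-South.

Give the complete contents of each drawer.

drawer-Y = {nozzle}; drawer-Green = {ingot, magnet}; drawer-South = {bolt, tile, yoke}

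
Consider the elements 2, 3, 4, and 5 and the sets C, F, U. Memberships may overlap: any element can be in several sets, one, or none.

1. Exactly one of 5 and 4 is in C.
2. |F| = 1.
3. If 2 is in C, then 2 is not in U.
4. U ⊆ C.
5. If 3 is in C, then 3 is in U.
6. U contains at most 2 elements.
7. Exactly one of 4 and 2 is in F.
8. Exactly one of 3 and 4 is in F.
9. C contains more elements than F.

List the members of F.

F = {4}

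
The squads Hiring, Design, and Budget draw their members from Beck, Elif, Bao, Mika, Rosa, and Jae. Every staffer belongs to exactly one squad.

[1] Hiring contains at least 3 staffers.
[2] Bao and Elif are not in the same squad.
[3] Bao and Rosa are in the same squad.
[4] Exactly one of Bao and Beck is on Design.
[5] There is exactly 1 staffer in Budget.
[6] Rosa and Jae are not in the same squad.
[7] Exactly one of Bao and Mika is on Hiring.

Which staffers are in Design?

Design = {Bao, Rosa}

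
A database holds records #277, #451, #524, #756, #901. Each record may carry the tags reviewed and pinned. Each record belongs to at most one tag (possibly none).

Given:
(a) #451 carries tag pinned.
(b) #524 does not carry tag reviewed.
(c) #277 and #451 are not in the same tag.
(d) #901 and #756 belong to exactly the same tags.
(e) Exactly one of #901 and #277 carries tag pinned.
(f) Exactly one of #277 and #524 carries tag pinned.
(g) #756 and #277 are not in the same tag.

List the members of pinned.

pinned = {#451, #524, #756, #901}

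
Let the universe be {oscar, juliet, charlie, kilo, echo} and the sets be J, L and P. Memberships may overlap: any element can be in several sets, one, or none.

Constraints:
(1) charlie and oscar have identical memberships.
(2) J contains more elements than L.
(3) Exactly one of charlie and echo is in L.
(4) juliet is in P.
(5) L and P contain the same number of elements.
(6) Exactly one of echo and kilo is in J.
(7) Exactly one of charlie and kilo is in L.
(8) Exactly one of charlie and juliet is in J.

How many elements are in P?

2

From (4): juliet ∈ P.
Suppose oscar ∉ J: no assignment then satisfies all the clues, so oscar ∈ J.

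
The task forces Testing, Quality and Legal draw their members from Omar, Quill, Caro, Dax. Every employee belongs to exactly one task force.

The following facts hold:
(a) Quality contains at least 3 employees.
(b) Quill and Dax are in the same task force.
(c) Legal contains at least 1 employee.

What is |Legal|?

1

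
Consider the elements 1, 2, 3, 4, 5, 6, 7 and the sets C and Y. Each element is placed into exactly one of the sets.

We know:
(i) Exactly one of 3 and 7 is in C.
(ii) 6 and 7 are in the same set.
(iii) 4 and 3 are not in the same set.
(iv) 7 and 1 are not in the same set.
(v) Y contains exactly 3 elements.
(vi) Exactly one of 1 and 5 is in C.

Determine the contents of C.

C = {4, 5, 6, 7}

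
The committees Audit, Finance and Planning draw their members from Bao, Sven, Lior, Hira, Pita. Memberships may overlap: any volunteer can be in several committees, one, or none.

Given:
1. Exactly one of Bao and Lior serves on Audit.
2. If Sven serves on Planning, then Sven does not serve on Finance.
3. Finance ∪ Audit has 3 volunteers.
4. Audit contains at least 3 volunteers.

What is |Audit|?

3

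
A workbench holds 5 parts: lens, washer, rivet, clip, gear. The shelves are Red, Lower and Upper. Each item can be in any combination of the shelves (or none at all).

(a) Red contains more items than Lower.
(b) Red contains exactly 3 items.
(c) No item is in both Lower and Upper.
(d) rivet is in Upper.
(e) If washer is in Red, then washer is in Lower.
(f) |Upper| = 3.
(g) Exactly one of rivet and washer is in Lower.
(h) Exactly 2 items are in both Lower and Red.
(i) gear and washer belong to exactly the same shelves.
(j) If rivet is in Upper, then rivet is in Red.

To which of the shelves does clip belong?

From (d): rivet ∈ Upper.
(c) (disjoint): rivet ∉ Lower.
(g) (exactly one): washer ∈ Lower.
(i): gear matches washer: gear ∈ Lower.
(j): rivet ∈ Red.
(c) (disjoint): washer ∉ Upper.
(c) (disjoint): gear ∉ Upper.
(f): only 3 candidates remain for Upper, so all are in.
(c) (disjoint): lens ∉ Lower.
(c) (disjoint): clip ∉ Lower.
Suppose clip ∈ Red: no assignment then satisfies all the clues, so clip ∉ Red.

clip: Upper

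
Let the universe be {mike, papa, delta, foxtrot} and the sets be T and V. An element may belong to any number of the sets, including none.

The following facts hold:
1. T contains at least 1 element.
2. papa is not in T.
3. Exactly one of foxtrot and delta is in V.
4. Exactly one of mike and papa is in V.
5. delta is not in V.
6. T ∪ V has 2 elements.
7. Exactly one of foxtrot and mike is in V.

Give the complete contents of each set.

T = {foxtrot}; V = {foxtrot, papa}

From (2): papa ∉ T.
From (5): delta ∉ V.
(3) (exactly one): foxtrot ∈ V.
(7) (exactly one): mike ∉ V.
(4) (exactly one): papa ∈ V.
Suppose mike ∈ T: no assignment then satisfies all the clues, so mike ∉ T.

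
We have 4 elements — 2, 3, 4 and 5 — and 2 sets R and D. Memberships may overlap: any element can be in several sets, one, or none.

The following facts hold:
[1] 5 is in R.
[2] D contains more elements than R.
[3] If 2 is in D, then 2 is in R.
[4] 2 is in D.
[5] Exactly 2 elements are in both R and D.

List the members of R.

R = {2, 5}

From (1): 5 ∈ R.
From (4): 2 ∈ D.
(3): 2 ∈ R.
Suppose 3 ∈ R: no assignment then satisfies all the clues, so 3 ∉ R.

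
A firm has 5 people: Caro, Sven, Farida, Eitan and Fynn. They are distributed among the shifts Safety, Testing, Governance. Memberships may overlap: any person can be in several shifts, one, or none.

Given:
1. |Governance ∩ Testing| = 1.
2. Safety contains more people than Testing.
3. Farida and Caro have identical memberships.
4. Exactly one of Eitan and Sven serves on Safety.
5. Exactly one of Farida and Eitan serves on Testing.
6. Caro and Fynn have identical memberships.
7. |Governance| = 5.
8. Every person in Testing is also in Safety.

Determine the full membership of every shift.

Safety = {Caro, Eitan, Farida, Fynn}; Testing = {Eitan}; Governance = {Caro, Eitan, Farida, Fynn, Sven}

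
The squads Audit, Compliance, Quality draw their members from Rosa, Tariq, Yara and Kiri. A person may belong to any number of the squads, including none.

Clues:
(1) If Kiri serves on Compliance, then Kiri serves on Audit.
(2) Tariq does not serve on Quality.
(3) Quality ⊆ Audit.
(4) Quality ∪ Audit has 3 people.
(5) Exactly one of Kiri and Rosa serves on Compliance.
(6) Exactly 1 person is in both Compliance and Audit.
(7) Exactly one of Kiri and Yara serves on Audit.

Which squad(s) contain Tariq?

Tariq: Audit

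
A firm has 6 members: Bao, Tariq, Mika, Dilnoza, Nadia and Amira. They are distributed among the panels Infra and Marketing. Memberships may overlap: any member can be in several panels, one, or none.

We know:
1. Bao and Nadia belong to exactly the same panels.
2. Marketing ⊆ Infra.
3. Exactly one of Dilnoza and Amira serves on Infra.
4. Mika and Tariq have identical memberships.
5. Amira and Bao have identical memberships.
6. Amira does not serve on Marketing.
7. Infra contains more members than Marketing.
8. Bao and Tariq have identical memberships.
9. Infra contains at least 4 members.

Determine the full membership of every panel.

From (6): Amira ∉ Marketing.
(5): Bao matches Amira: Bao ∉ Marketing.
(8): Tariq matches Bao: Tariq ∉ Marketing.
(1): Nadia matches Bao: Nadia ∉ Marketing.
(4): Mika matches Tariq: Mika ∉ Marketing.
Suppose Bao ∉ Infra: no assignment then satisfies all the clues, so Bao ∈ Infra.

Infra = {Amira, Bao, Mika, Nadia, Tariq}; Marketing = {}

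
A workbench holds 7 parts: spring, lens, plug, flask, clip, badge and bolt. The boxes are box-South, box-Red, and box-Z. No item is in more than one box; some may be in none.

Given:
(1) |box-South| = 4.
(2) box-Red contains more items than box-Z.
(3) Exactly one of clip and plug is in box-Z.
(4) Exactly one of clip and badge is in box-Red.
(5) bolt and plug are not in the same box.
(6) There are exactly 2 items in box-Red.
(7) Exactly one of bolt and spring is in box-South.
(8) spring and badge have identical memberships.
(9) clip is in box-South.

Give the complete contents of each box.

box-South = {bolt, clip, flask, lens}; box-Red = {badge, spring}; box-Z = {plug}

From (9): clip ∈ box-South.
(3) (exactly one): plug ∈ box-Z.
(4) (exactly one): badge ∈ box-Red.
(5): bolt ∉ box-Z.
(8): spring matches badge: spring ∉ box-South.
(8): spring matches badge: spring ∈ box-Red.
(1): only 4 candidates remain for box-South, so all are in.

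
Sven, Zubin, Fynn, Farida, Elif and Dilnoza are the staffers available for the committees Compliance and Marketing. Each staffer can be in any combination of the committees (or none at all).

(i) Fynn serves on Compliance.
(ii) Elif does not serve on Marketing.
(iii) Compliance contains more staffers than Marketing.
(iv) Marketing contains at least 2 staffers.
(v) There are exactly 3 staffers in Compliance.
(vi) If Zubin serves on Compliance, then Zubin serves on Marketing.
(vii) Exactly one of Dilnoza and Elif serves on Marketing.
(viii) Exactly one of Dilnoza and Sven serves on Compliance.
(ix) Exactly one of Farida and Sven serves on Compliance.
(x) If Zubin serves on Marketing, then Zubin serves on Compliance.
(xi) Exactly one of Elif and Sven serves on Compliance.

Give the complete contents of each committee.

Compliance = {Fynn, Sven, Zubin}; Marketing = {Dilnoza, Zubin}

From (i): Fynn ∈ Compliance.
From (ii): Elif ∉ Marketing.
(vii) (exactly one): Dilnoza ∈ Marketing.
Suppose Sven ∉ Compliance: no assignment then satisfies all the clues, so Sven ∈ Compliance.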